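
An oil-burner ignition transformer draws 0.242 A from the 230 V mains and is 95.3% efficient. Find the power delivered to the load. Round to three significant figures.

P_out ≈ 53.0 W

P_in = V_p I_p = 230 × 0.242 = 55.660 W.
P_out = η P_in = 0.953 × 55.660 = 53.0 W.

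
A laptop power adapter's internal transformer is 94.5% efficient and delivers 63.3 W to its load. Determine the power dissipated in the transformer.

P_in = P_out/η = 63.3/0.945 = 66.9841 W.
P_loss = P_in − P_out = 66.9841 − 63.3 = 3.68 W.

P_loss ≈ 3.68 W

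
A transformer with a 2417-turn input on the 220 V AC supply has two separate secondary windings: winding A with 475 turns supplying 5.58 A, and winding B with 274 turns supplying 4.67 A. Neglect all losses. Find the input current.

V_A = 220 × 475/2417 = 43.235 V; V_B = 220 × 274/2417 = 24.940 V.
P_out = V_A I_A + V_B I_B = 43.235×5.58 + 24.940×4.67 = 241.25 + 116.47 = 357.72 W.
Ideal ⇒ P_in = P_out, so I_in = P_out/V_in = 357.72/220 = 1.63 A.

I_in ≈ 1.63 A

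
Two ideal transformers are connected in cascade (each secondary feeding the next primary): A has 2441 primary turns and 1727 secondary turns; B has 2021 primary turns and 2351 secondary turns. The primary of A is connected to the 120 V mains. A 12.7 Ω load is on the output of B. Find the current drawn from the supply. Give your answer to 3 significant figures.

I_supply ≈ 6.40 A

Secondary of A: V = 120.00 × 1727/2441 = 84.900 V.
Secondary of B: V = 84.900 × 2351/2021 = 98.763 V.
I_load = 98.763/12.7 = 7.7766 A, so P_out = 98.763 × 7.7766 = 768.03 W.
All ideal ⇒ P_in = P_out, so I_supply = 768.03/120 = 6.40 A.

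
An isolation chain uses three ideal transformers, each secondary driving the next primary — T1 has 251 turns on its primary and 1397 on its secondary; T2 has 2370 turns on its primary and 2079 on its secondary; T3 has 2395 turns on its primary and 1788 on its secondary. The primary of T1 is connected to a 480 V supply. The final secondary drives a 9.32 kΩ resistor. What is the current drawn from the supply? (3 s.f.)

I_supply ≈ 0.684 A

Secondary of T1: V = 480.00 × 1397/251 = 2671.6 V.
Secondary of T2: V = 2671.6 × 2079/2370 = 2343.5 V.
Secondary of T3: V = 2343.5 × 1788/2395 = 1749.6 V.
I_load = 1749.6/9320 = 0.18772 A, so P_out = 1749.6 × 0.18772 = 328.43 W.
All ideal ⇒ P_in = P_out, so I_supply = 328.43/480 = 0.684 A.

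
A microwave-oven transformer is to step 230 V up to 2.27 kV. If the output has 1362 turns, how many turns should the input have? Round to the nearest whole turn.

N_in = 138 turns

N_in/N_out = V_in/V_out, so N_in = 1362 × 230/2270 = 138.0 ≈ 138 turns.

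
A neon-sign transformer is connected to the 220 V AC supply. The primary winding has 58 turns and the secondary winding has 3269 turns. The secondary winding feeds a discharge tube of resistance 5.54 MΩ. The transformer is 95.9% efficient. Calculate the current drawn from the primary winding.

I_p ≈ 0.132 A

V_s = 220 × 3269/58 = 12400 V.
I_s = V_s/R = 12400/(5.54×10^6) = 0.0022382 A.
P_out = V_s I_s = 12400 × 0.0022382 = 27.753 W.
P_in = P_out/η = 27.753/0.959 = 28.939 W.
I_p = P_in/V_p = 28.939/220 = 0.132 A.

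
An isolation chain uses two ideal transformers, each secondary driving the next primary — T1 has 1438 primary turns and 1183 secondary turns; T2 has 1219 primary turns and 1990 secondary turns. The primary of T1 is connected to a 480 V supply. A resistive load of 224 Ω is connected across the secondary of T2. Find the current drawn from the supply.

I_supply ≈ 3.86 A

After T1: V = 480.00 × 1183/1438 = 394.88 V.
After T2: V = 394.88 × 1990/1219 = 644.64 V.
I_load = 644.64/224 = 2.8779 A, so P_out = 644.64 × 2.8779 = 1855.2 W.
All ideal ⇒ P_in = P_out, so I_supply = 1855.2/480 = 3.86 A.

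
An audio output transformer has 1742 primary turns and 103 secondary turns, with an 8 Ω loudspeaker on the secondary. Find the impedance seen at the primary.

Z_p = (N_p/N_s)² × Z_s = (1742/103)² × 8 = 2290 Ω.

Z_p ≈ 2290 Ω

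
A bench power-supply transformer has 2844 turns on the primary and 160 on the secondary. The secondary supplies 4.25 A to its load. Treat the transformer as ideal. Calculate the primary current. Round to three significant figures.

I_p ≈ 0.239 A

For an ideal transformer I_p/I_s = N_s/N_p, so I_p = 4.25 × 160/2844 = 0.239 A.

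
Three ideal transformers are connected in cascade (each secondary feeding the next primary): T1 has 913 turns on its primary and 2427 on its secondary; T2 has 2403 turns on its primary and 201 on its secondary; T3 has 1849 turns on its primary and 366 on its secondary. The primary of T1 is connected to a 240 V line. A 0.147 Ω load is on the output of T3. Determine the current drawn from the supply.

After T1: V = 240.00 × 2427/913 = 637.98 V.
After T2: V = 637.98 × 201/2403 = 53.365 V.
After T3: V = 53.365 × 366/1849 = 10.563 V.
I_load = 10.563/0.147 = 71.859 A, so P_out = 10.563 × 71.859 = 759.06 W.
All ideal ⇒ P_in = P_out, so I_supply = 759.06/240 = 3.16 A.

I_supply ≈ 3.16 A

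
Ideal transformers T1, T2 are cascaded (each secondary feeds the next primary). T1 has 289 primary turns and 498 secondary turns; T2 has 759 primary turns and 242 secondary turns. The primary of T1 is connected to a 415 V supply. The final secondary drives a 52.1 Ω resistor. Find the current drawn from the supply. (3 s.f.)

After T1: V = 415.00 × 498/289 = 715.12 V.
After T2: V = 715.12 × 242/759 = 228.01 V.
I_load = 228.01/52.1 = 4.3764 A, so P_out = 228.01 × 4.3764 = 997.86 W.
All ideal ⇒ P_in = P_out, so I_supply = 997.86/415 = 2.40 A.

I_supply ≈ 2.40 A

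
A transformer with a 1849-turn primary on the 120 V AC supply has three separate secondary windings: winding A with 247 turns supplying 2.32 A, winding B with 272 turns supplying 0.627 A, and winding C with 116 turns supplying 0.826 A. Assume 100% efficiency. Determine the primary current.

I_p ≈ 0.454 A

V_A = 120 × 247/1849 = 16.030 V; V_B = 120 × 272/1849 = 17.653 V; V_C = 120 × 116/1849 = 7.5284 V.
P_out = V_A I_A + V_B I_B + V_C I_C = 16.030×2.32 + 17.653×0.627 + 7.5284×0.826 = 37.190 + 11.068 + 6.2185 = 54.477 W.
Ideal ⇒ P_in = P_out, so I_p = P_out/V_p = 54.477/120 = 0.454 A.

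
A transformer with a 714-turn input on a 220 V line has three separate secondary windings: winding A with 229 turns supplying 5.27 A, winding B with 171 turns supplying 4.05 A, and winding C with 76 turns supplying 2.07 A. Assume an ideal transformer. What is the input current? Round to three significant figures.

V_A = 220 × 229/714 = 70.560 V; V_B = 220 × 171/714 = 52.689 V; V_C = 220 × 76/714 = 23.417 V.
P_out = V_A I_A + V_B I_B + V_C I_C = 70.560×5.27 + 52.689×4.05 + 23.417×2.07 = 371.85 + 213.39 + 48.474 = 633.72 W.
Ideal ⇒ P_in = P_out, so I_in = P_out/V_in = 633.72/220 = 2.88 A.

I_in ≈ 2.88 A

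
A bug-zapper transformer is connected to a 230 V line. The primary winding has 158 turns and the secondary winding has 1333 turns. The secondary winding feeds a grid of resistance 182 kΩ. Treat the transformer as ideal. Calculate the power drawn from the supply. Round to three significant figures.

P ≈ 20.7 W

V_s = V_p × N_s/N_p = 230 × 1333/158 = 1940.4 V.
I_s = V_s/R = 1940.4/182000 = 0.010662 A.
I_p = I_s × N_s/N_p = 0.010662 × 1333/158 = 0.089950 A.
P = V_p I_p = 230 × 0.089950 = 20.7 W.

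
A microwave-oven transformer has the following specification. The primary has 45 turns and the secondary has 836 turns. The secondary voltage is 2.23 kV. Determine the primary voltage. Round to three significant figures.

V_p ≈ 120 V

V_p/V_s = N_p/N_s, so V_p = 2230 × 45/836 = 120 V.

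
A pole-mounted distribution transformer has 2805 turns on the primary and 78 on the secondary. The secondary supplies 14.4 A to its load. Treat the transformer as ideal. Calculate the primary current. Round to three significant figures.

For an ideal transformer I_p/I_s = N_s/N_p, so I_p = 14.4 × 78/2805 = 0.400 A.

I_p ≈ 0.400 A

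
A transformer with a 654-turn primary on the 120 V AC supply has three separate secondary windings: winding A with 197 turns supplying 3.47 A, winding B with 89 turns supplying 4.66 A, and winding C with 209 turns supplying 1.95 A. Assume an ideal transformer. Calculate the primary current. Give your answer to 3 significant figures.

I_p ≈ 2.30 A

V_A = 120 × 197/654 = 36.147 V; V_B = 120 × 89/654 = 16.330 V; V_C = 120 × 209/654 = 38.349 V.
P_out = V_A I_A + V_B I_B + V_C I_C = 36.147×3.47 + 16.330×4.66 + 38.349×1.95 = 125.43 + 76.099 + 74.780 = 276.31 W.
Ideal ⇒ P_in = P_out, so I_p = P_out/V_p = 276.31/120 = 2.30 A.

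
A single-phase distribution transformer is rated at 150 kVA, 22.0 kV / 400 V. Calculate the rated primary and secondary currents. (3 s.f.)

I_p = S/V_p = 150000/22000 = 6.82 A.
I_s = S/V_s = 150000/400 = 375 A.

I_p ≈ 6.82 A, I_s ≈ 375 A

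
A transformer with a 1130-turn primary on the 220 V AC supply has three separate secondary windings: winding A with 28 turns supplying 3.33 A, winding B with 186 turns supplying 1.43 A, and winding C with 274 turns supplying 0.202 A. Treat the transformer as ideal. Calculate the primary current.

I_p ≈ 0.367 A

V_A = 220 × 28/1130 = 5.4513 V; V_B = 220 × 186/1130 = 36.212 V; V_C = 220 × 274/1130 = 53.345 V.
P_out = V_A I_A + V_B I_B + V_C I_C = 5.4513×3.33 + 36.212×1.43 + 53.345×0.202 = 18.153 + 51.784 + 10.776 = 80.712 W.
Ideal ⇒ P_in = P_out, so I_p = P_out/V_p = 80.712/220 = 0.367 A.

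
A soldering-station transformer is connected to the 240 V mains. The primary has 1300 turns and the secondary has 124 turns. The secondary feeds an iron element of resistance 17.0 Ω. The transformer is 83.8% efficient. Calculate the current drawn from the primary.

I_p ≈ 0.153 A

V_s = 240 × 124/1300 = 22.892 V.
I_s = V_s/R = 22.892/17.0 = 1.3466 A.
P_out = V_s I_s = 22.892 × 1.3466 = 30.827 W.
P_in = P_out/η = 30.827/0.838 = 36.786 W.
I_p = P_in/V_p = 36.786/240 = 0.153 A.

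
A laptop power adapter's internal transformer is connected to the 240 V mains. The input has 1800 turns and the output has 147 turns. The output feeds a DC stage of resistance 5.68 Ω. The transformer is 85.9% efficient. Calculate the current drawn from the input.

I_in ≈ 0.328 A

V_out = 240 × 147/1800 = 19.600 V.
I_out = V_out/R = 19.600/5.68 = 3.4507 A.
P_out = V_out I_out = 19.600 × 3.4507 = 67.634 W.
P_in = P_out/η = 67.634/0.859 = 78.736 W.
I_in = P_in/V_in = 78.736/240 = 0.328 A.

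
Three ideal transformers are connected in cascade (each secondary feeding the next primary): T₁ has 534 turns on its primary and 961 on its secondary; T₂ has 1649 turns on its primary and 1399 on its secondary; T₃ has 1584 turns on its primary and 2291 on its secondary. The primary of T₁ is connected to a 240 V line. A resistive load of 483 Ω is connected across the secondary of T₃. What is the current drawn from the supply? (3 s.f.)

I_supply ≈ 2.42 A

Secondary of T₁: V = 240.00 × 961/534 = 431.91 V.
Secondary of T₂: V = 431.91 × 1399/1649 = 366.43 V.
Secondary of T₃: V = 366.43 × 2291/1584 = 529.98 V.
I_load = 529.98/483 = 1.0973 A, so P_out = 529.98 × 1.0973 = 581.53 W.
All ideal ⇒ P_in = P_out, so I_supply = 581.53/240 = 2.42 A.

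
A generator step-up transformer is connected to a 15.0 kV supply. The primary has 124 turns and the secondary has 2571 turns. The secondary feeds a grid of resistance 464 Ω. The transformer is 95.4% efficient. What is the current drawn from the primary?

I_p ≈ 14600 A

V_s = 15000 × 2571/124 = 311010 V.
I_s = V_s/R = 311010/464 = 670.28 A.
P_out = V_s I_s = 311010 × 670.28 = 2.0846×10^8 W.
P_in = P_out/η = 2.0846×10^8/0.954 = 2.1851×10^8 W.
I_p = P_in/V_p = 2.1851×10^8/15000 = 14600 A.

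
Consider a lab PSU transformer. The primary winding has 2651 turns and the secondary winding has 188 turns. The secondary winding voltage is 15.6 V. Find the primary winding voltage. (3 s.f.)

V_p ≈ 220 V

V_p/V_s = N_p/N_s, so V_p = 15.6 × 2651/188 = 220 V.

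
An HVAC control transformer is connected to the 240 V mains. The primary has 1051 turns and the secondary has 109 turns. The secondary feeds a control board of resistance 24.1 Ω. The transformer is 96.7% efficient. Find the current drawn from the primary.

I_p ≈ 0.111 A

V_s = 240 × 109/1051 = 24.891 V.
I_s = V_s/R = 24.891/24.1 = 1.0328 A.
P_out = V_s I_s = 24.891 × 1.0328 = 25.707 W.
P_in = P_out/η = 25.707/0.967 = 26.584 W.
I_p = P_in/V_p = 26.584/240 = 0.111 A.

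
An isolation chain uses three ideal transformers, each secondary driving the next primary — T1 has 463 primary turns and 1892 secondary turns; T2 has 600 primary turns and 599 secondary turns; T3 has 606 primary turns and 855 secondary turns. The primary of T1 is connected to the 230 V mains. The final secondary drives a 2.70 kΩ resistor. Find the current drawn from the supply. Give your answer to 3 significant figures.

I_supply ≈ 2.82 A

Secondary of T1: V = 230.00 × 1892/463 = 939.87 V.
Secondary of T2: V = 939.87 × 599/600 = 938.30 V.
Secondary of T3: V = 938.30 × 855/606 = 1323.8 V.
I_load = 1323.8/2700 = 0.49031 A, so P_out = 1323.8 × 0.49031 = 649.10 W.
All ideal ⇒ P_in = P_out, so I_supply = 649.10/230 = 2.82 A.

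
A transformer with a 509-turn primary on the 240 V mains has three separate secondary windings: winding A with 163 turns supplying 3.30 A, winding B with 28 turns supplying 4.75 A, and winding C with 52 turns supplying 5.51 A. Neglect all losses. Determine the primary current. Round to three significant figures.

V_A = 240 × 163/509 = 76.857 V; V_B = 240 × 28/509 = 13.202 V; V_C = 240 × 52/509 = 24.519 V.
P_out = V_A I_A + V_B I_B + V_C I_C = 76.857×3.30 + 13.202×4.75 + 24.519×5.51 = 253.63 + 62.711 + 135.10 = 451.44 W.
Ideal ⇒ P_in = P_out, so I_p = P_out/V_p = 451.44/240 = 1.88 A.

I_p ≈ 1.88 A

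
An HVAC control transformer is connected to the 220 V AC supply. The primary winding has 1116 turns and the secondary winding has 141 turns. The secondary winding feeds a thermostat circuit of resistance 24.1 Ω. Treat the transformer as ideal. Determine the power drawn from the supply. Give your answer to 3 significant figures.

P ≈ 32.1 W

V_s = V_p × N_s/N_p = 220 × 141/1116 = 27.796 V.
I_s = V_s/R = 27.796/24.1 = 1.1533 A.
I_p = I_s × N_s/N_p = 1.1533 × 141/1116 = 0.14572 A.
P = V_p I_p = 220 × 0.14572 = 32.1 W.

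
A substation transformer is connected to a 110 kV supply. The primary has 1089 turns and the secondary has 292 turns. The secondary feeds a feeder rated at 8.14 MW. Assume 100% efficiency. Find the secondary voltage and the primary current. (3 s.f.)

V_s ≈ 29500 V, I_p ≈ 74.0 A

V_s = V_p × N_s/N_p = 110000 × 292/1089 = 29495 V.
I_s = P/V_s = 8.14×10^6/29495 = 275.98 A.
I_p = I_s × N_s/N_p = 275.98 × 292/1089 = 74.0 A.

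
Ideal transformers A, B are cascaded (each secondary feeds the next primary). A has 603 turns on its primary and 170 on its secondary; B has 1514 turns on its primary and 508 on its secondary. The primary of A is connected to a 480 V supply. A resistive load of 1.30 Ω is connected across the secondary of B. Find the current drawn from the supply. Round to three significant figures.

I_supply ≈ 3.30 A

After A: V = 480.00 × 170/603 = 135.32 V.
After B: V = 135.32 × 508/1514 = 45.406 V.
I_load = 45.406/1.30 = 34.927 A, so P_out = 45.406 × 34.927 = 1585.9 W.
All ideal ⇒ P_in = P_out, so I_supply = 1585.9/480 = 3.30 A.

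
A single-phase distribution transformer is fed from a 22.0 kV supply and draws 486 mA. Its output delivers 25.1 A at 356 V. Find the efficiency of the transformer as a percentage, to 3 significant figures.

η ≈ 83.6%

P_in = 22000 × 0.486 = 10692.0 W.
P_out = 356 × 25.1 = 8935.60 W.
η = P_out/P_in = 8935.60/10692.0 = 0.836.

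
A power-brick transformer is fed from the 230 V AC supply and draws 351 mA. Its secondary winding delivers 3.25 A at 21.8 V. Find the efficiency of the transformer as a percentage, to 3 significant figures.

P_in = 230 × 0.351 = 80.7300 W.
P_out = 21.8 × 3.25 = 70.8500 W.
η = P_out/P_in = 70.8500/80.7300 = 0.878.

η ≈ 87.8%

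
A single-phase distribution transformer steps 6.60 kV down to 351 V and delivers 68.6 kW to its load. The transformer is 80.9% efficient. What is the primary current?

P_in = P_out/η = 68600/0.809 = 84796 W.
I_p = P_in/V_p = 84796/6600 = 12.8 A.

I_p ≈ 12.8 A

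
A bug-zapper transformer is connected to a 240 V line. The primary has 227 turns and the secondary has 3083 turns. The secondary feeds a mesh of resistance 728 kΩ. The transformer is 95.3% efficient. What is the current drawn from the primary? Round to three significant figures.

I_p ≈ 0.0638 A

V_s = 240 × 3083/227 = 3259.6 V.
I_s = V_s/R = 3259.6/728000 = 0.0044774 A.
P_out = V_s I_s = 3259.6 × 0.0044774 = 14.594 W.
P_in = P_out/η = 14.594/0.953 = 15.314 W.
I_p = P_in/V_p = 15.314/240 = 0.0638 A.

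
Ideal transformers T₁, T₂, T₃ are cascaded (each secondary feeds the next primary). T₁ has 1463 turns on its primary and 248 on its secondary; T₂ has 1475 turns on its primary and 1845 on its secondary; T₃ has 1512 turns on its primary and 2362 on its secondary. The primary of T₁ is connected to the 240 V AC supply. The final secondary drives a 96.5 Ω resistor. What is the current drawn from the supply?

Secondary of T₁: V = 240.00 × 248/1463 = 40.684 V.
Secondary of T₂: V = 40.684 × 1845/1475 = 50.889 V.
Secondary of T₃: V = 50.889 × 2362/1512 = 79.497 V.
I_load = 79.497/96.5 = 0.82380 A, so P_out = 79.497 × 0.82380 = 65.490 W.
All ideal ⇒ P_in = P_out, so I_supply = 65.490/240 = 0.273 A.

I_supply ≈ 0.273 A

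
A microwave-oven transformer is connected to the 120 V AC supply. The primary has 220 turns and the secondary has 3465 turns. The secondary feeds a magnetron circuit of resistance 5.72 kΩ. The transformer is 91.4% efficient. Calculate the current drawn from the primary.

V_s = 120 × 3465/220 = 1890.0 V.
I_s = V_s/R = 1890.0/5720 = 0.33042 A.
P_out = V_s I_s = 1890.0 × 0.33042 = 624.49 W.
P_in = P_out/η = 624.49/0.914 = 683.25 W.
I_p = P_in/V_p = 683.25/120 = 5.69 A.

I_p ≈ 5.69 A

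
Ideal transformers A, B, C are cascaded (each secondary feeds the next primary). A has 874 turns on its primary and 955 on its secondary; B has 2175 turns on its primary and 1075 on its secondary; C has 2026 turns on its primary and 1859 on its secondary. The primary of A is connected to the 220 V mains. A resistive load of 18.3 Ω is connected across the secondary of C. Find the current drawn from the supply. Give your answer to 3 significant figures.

After A: V = 220.00 × 955/874 = 240.39 V.
After B: V = 240.39 × 1075/2175 = 118.81 V.
After C: V = 118.81 × 1859/2026 = 109.02 V.
I_load = 109.02/18.3 = 5.9573 A, so P_out = 109.02 × 5.9573 = 649.47 W.
All ideal ⇒ P_in = P_out, so I_supply = 649.47/220 = 2.95 A.

I_supply ≈ 2.95 A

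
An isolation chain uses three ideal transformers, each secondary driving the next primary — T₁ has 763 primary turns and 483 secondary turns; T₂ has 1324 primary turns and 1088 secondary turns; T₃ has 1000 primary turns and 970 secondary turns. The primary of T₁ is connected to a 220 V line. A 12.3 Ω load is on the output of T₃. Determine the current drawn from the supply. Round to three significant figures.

I_supply ≈ 4.55 A

Secondary of T₁: V = 220.00 × 483/763 = 139.27 V.
Secondary of T₂: V = 139.27 × 1088/1324 = 114.44 V.
Secondary of T₃: V = 114.44 × 970/1000 = 111.01 V.
I_load = 111.01/12.3 = 9.0251 A, so P_out = 111.01 × 9.0251 = 1001.9 W.
All ideal ⇒ P_in = P_out, so I_supply = 1001.9/220 = 4.55 A.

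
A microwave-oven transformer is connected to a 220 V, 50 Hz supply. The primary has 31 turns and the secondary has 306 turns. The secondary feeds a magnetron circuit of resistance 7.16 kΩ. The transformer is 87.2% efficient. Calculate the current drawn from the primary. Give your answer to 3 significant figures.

I_p ≈ 3.43 A

V_s = 220 × 306/31 = 2171.6 V.
I_s = V_s/R = 2171.6/7160 = 0.30330 A.
P_out = V_s I_s = 2171.6 × 0.30330 = 658.65 W.
P_in = P_out/η = 658.65/0.872 = 755.33 W.
I_p = P_in/V_p = 755.33/220 = 3.43 A.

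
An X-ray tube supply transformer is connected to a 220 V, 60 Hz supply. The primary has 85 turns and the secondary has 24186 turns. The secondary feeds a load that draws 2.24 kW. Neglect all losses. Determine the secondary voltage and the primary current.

V_s ≈ 62600 V, I_p ≈ 10.2 A

V_s = V_p × N_s/N_p = 220 × 24186/85 = 62599 V.
I_s = P/V_s = 2240/62599 = 0.035783 A.
I_p = I_s × N_s/N_p = 0.035783 × 24186/85 = 10.2 A.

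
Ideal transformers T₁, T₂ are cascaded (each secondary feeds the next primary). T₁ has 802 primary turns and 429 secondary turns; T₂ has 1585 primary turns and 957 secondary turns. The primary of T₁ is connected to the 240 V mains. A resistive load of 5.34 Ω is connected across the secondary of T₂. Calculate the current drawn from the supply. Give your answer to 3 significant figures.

I_supply ≈ 4.69 A

After T₁: V = 240.00 × 429/802 = 128.38 V.
After T₂: V = 128.38 × 957/1585 = 77.513 V.
I_load = 77.513/5.34 = 14.516 A, so P_out = 77.513 × 14.516 = 1125.2 W.
All ideal ⇒ P_in = P_out, so I_supply = 1125.2/240 = 4.69 A.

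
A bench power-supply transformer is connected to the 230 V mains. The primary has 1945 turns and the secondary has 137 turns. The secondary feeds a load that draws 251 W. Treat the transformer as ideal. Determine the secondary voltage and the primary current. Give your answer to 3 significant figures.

V_s = V_p × N_s/N_p = 230 × 137/1945 = 16.201 V.
I_s = P/V_s = 251/16.201 = 15.493 A.
I_p = I_s × N_s/N_p = 15.493 × 137/1945 = 1.09 A.

V_s ≈ 16.2 V, I_p ≈ 1.09 A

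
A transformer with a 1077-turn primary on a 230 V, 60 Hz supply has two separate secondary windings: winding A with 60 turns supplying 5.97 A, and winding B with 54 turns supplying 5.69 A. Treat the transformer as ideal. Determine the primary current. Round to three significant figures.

I_p ≈ 0.618 A

V_A = 230 × 60/1077 = 12.813 V; V_B = 230 × 54/1077 = 11.532 V.
P_out = V_A I_A + V_B I_B = 12.813×5.97 + 11.532×5.69 = 76.496 + 65.617 = 142.11 W.
Ideal ⇒ P_in = P_out, so I_p = P_out/V_p = 142.11/230 = 0.618 A.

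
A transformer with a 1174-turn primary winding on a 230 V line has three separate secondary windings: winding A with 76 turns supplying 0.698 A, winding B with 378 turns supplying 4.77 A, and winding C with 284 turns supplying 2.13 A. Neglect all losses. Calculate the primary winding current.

V_A = 230 × 76/1174 = 14.889 V; V_B = 230 × 378/1174 = 74.055 V; V_C = 230 × 284/1174 = 55.639 V.
P_out = V_A I_A + V_B I_B + V_C I_C = 14.889×0.698 + 74.055×4.77 + 55.639×2.13 = 10.393 + 353.24 + 118.51 = 482.14 W.
Ideal ⇒ P_in = P_out, so I_p = P_out/V_p = 482.14/230 = 2.10 A.

I_p ≈ 2.10 A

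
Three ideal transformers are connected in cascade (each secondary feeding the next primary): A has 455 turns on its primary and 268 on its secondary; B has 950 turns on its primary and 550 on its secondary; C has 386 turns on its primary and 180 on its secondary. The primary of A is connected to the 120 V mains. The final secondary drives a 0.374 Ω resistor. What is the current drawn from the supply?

I_supply ≈ 8.11 A

After A: V = 120.00 × 268/455 = 70.681 V.
After B: V = 70.681 × 550/950 = 40.921 V.
After C: V = 40.921 × 180/386 = 19.082 V.
I_load = 19.082/0.374 = 51.022 A, so P_out = 19.082 × 51.022 = 973.61 W.
All ideal ⇒ P_in = P_out, so I_supply = 973.61/120 = 8.11 A.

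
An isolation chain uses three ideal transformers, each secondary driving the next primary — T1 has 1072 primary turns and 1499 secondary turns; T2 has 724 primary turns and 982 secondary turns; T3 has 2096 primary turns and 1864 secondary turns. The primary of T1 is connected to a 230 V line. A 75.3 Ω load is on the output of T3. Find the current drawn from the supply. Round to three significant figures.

I_supply ≈ 8.69 A

Secondary of T1: V = 230.00 × 1499/1072 = 321.61 V.
Secondary of T2: V = 321.61 × 982/724 = 436.22 V.
Secondary of T3: V = 436.22 × 1864/2096 = 387.94 V.
I_load = 387.94/75.3 = 5.1519 A, so P_out = 387.94 × 5.1519 = 1998.6 W.
All ideal ⇒ P_in = P_out, so I_supply = 1998.6/230 = 8.69 A.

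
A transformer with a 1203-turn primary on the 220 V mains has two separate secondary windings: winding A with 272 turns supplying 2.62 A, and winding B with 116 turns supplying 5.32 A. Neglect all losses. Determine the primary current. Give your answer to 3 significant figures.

V_A = 220 × 272/1203 = 49.742 V; V_B = 220 × 116/1203 = 21.214 V.
P_out = V_A I_A + V_B I_B = 49.742×2.62 + 21.214×5.32 = 130.32 + 112.86 = 243.18 W.
Ideal ⇒ P_in = P_out, so I_p = P_out/V_p = 243.18/220 = 1.11 A.

I_p ≈ 1.11 A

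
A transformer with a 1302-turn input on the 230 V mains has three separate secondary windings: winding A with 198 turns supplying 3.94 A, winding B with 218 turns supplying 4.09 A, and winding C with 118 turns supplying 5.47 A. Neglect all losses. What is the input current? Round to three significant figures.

I_in ≈ 1.78 A

V_A = 230 × 198/1302 = 34.977 V; V_B = 230 × 218/1302 = 38.510 V; V_C = 230 × 118/1302 = 20.845 V.
P_out = V_A I_A + V_B I_B + V_C I_C = 34.977×3.94 + 38.510×4.09 + 20.845×5.47 = 137.81 + 157.51 + 114.02 = 409.34 W.
Ideal ⇒ P_in = P_out, so I_in = P_out/V_in = 409.34/230 = 1.78 A.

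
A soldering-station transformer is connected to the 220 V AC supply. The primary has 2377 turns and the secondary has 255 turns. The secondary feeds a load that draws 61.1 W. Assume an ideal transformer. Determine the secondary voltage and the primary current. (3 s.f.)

V_s = V_p × N_s/N_p = 220 × 255/2377 = 23.601 V.
I_s = P/V_s = 61.1/23.601 = 2.5889 A.
I_p = I_s × N_s/N_p = 2.5889 × 255/2377 = 0.278 A.

V_s ≈ 23.6 V, I_p ≈ 0.278 A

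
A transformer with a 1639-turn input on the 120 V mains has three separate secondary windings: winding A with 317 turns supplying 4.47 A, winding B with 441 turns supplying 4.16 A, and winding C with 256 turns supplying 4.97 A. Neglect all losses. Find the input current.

V_A = 120 × 317/1639 = 23.209 V; V_B = 120 × 441/1639 = 32.288 V; V_C = 120 × 256/1639 = 18.743 V.
P_out = V_A I_A + V_B I_B + V_C I_C = 23.209×4.47 + 32.288×4.16 + 18.743×4.97 = 103.75 + 134.32 + 93.153 = 331.22 W.
Ideal ⇒ P_in = P_out, so I_in = P_out/V_in = 331.22/120 = 2.76 A.

I_in ≈ 2.76 A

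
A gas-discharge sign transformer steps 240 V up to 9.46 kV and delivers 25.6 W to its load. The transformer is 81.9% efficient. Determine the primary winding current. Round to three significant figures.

P_in = P_out/η = 25.6/0.819 = 31.258 W.
I_p = P_in/V_p = 31.258/240 = 0.130 A.

I_p ≈ 0.130 A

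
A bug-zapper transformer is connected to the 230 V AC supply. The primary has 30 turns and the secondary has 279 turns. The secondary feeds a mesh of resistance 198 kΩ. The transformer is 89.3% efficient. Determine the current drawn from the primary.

I_p ≈ 0.113 A

V_s = 230 × 279/30 = 2139.0 V.
I_s = V_s/R = 2139.0/198000 = 0.010803 A.
P_out = V_s I_s = 2139.0 × 0.010803 = 23.108 W.
P_in = P_out/η = 23.108/0.893 = 25.876 W.
I_p = P_in/V_p = 25.876/230 = 0.113 A.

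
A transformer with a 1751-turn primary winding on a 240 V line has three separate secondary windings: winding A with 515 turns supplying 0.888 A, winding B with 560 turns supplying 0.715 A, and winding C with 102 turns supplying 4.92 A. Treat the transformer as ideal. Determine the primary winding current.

I_p ≈ 0.776 A

V_A = 240 × 515/1751 = 70.588 V; V_B = 240 × 560/1751 = 76.756 V; V_C = 240 × 102/1751 = 13.981 V.
P_out = V_A I_A + V_B I_B + V_C I_C = 70.588×0.888 + 76.756×0.715 + 13.981×4.92 = 62.682 + 54.881 + 68.784 = 186.35 W.
Ideal ⇒ P_in = P_out, so I_p = P_out/V_p = 186.35/240 = 0.776 A.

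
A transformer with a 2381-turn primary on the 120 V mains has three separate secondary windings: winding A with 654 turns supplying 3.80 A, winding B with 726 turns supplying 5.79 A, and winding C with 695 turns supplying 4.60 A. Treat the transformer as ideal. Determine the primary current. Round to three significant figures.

V_A = 120 × 654/2381 = 32.961 V; V_B = 120 × 726/2381 = 36.590 V; V_C = 120 × 695/2381 = 35.027 V.
P_out = V_A I_A + V_B I_B + V_C I_C = 32.961×3.80 + 36.590×5.79 + 35.027×4.60 = 125.25 + 211.85 + 161.13 = 498.23 W.
Ideal ⇒ P_in = P_out, so I_p = P_out/V_p = 498.23/120 = 4.15 A.

I_p ≈ 4.15 A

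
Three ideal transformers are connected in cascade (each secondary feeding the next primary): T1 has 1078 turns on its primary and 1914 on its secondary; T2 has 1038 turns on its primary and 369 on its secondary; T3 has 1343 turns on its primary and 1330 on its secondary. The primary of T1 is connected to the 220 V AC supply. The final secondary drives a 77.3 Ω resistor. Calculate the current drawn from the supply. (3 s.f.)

I_supply ≈ 1.11 A

Secondary of T1: V = 220.00 × 1914/1078 = 390.61 V.
Secondary of T2: V = 390.61 × 369/1038 = 138.86 V.
Secondary of T3: V = 138.86 × 1330/1343 = 137.52 V.
I_load = 137.52/77.3 = 1.7790 A, so P_out = 137.52 × 1.7790 = 244.64 W.
All ideal ⇒ P_in = P_out, so I_supply = 244.64/220 = 1.11 A.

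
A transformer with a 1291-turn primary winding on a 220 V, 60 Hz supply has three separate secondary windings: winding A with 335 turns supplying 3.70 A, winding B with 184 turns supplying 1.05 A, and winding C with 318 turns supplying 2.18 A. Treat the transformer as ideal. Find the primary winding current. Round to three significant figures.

V_A = 220 × 335/1291 = 57.088 V; V_B = 220 × 184/1291 = 31.356 V; V_C = 220 × 318/1291 = 54.191 V.
P_out = V_A I_A + V_B I_B + V_C I_C = 57.088×3.70 + 31.356×1.05 + 54.191×2.18 = 211.22 + 32.923 + 118.14 = 362.28 W.
Ideal ⇒ P_in = P_out, so I_p = P_out/V_p = 362.28/220 = 1.65 A.

I_p ≈ 1.65 A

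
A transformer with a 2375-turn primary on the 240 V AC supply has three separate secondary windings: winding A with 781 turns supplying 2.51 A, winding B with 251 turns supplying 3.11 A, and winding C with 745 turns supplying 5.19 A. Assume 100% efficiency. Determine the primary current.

I_p ≈ 2.78 A

V_A = 240 × 781/2375 = 78.922 V; V_B = 240 × 251/2375 = 25.364 V; V_C = 240 × 745/2375 = 75.284 V.
P_out = V_A I_A + V_B I_B + V_C I_C = 78.922×2.51 + 25.364×3.11 + 75.284×5.19 = 198.09 + 78.883 + 390.73 = 667.70 W.
Ideal ⇒ P_in = P_out, so I_p = P_out/V_p = 667.70/240 = 2.78 A.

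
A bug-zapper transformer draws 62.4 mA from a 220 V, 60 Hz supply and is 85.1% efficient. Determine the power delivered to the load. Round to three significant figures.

P_out ≈ 11.7 W

P_in = V_in I_in = 220 × 0.0624 = 13.728 W.
P_out = η P_in = 0.851 × 13.728 = 11.7 W.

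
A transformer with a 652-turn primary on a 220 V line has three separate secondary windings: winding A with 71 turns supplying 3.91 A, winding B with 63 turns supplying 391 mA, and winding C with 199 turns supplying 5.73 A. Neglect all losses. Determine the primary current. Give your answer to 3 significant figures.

I_p ≈ 2.21 A

V_A = 220 × 71/652 = 23.957 V; V_B = 220 × 63/652 = 21.258 V; V_C = 220 × 199/652 = 67.147 V.
P_out = V_A I_A + V_B I_B + V_C I_C = 23.957×3.91 + 21.258×0.391 + 67.147×5.73 = 93.672 + 8.3117 + 384.75 = 486.74 W.
Ideal ⇒ P_in = P_out, so I_p = P_out/V_p = 486.74/220 = 2.21 A.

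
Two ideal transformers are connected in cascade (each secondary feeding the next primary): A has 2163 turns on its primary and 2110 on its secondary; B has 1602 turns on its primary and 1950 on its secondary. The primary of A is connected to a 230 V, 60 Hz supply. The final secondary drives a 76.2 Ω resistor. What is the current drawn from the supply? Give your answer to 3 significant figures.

After A: V = 230.00 × 2110/2163 = 224.36 V.
After B: V = 224.36 × 1950/1602 = 273.10 V.
I_load = 273.10/76.2 = 3.5840 A, so P_out = 273.10 × 3.5840 = 978.81 W.
All ideal ⇒ P_in = P_out, so I_supply = 978.81/230 = 4.26 A.

I_supply ≈ 4.26 A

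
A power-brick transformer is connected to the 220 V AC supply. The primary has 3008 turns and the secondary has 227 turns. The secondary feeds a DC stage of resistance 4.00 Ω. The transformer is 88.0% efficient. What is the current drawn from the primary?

I_p ≈ 0.356 A

V_s = 220 × 227/3008 = 16.602 V.
I_s = V_s/R = 16.602/4.00 = 4.1506 A.
P_out = V_s I_s = 16.602 × 4.1506 = 68.910 W.
P_in = P_out/η = 68.910/0.880 = 78.307 W.
I_p = P_in/V_p = 78.307/220 = 0.356 A.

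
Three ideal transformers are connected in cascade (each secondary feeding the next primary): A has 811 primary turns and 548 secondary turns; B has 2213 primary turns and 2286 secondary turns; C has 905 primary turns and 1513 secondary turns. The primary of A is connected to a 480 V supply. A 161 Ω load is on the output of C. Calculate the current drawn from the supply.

I_supply ≈ 4.06 A

After A: V = 480.00 × 548/811 = 324.34 V.
After B: V = 324.34 × 2286/2213 = 335.04 V.
After C: V = 335.04 × 1513/905 = 560.13 V.
I_load = 560.13/161 = 3.4790 A, so P_out = 560.13 × 3.4790 = 1948.7 W.
All ideal ⇒ P_in = P_out, so I_supply = 1948.7/480 = 4.06 A.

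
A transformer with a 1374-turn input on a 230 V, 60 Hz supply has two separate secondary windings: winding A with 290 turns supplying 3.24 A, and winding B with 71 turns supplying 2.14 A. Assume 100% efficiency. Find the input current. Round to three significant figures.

I_in ≈ 0.794 A

V_A = 230 × 290/1374 = 48.544 V; V_B = 230 × 71/1374 = 11.885 V.
P_out = V_A I_A + V_B I_B = 48.544×3.24 + 11.885×2.14 = 157.28 + 25.434 = 182.72 W.
Ideal ⇒ P_in = P_out, so I_in = P_out/V_in = 182.72/230 = 0.794 A.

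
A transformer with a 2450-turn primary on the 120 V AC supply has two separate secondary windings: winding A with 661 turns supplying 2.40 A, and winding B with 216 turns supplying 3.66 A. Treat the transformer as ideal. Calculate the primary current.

I_p ≈ 0.970 A

V_A = 120 × 661/2450 = 32.376 V; V_B = 120 × 216/2450 = 10.580 V.
P_out = V_A I_A + V_B I_B = 32.376×2.40 + 10.580×3.66 = 77.701 + 38.721 = 116.42 W.
Ideal ⇒ P_in = P_out, so I_p = P_out/V_p = 116.42/120 = 0.970 A.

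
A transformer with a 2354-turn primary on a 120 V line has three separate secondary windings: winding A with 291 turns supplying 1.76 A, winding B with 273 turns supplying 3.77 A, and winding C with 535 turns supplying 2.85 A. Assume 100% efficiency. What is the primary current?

V_A = 120 × 291/2354 = 14.834 V; V_B = 120 × 273/2354 = 13.917 V; V_C = 120 × 535/2354 = 27.273 V.
P_out = V_A I_A + V_B I_B + V_C I_C = 14.834×1.76 + 13.917×3.77 + 27.273×2.85 = 26.108 + 52.466 + 77.727 = 156.30 W.
Ideal ⇒ P_in = P_out, so I_p = P_out/V_p = 156.30/120 = 1.30 A.

I_p ≈ 1.30 A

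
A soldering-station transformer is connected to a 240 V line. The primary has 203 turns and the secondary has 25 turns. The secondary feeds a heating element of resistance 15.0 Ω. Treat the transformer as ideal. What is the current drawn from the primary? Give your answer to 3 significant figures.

I_p ≈ 0.243 A

V_s = V_p × N_s/N_p = 240 × 25/203 = 29.557 V.
I_s = V_s/R = 29.557/15.0 = 1.9704 A.
For an ideal transformer I_p N_p = I_s N_s, so I_p = 1.9704 × 25/203 = 0.243 A.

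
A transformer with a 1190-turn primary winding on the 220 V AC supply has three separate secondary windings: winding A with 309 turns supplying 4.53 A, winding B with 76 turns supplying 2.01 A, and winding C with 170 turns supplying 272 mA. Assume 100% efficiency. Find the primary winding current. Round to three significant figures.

V_A = 220 × 309/1190 = 57.126 V; V_B = 220 × 76/1190 = 14.050 V; V_C = 220 × 170/1190 = 31.429 V.
P_out = V_A I_A + V_B I_B + V_C I_C = 57.126×4.53 + 14.050×2.01 + 31.429×0.272 = 258.78 + 28.241 + 8.5486 = 295.57 W.
Ideal ⇒ P_in = P_out, so I_p = P_out/V_p = 295.57/220 = 1.34 A.

I_p ≈ 1.34 A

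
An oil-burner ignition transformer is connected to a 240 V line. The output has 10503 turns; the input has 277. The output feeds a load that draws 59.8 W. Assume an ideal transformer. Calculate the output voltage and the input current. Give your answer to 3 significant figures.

V_out ≈ 9100 V, I_in ≈ 0.249 A

V_out = V_in × N_out/N_in = 240 × 10503/277 = 9100.1 V.
I_out = P/V_out = 59.8/9100.1 = 0.0065714 A.
I_in = I_out × N_out/N_in = 0.0065714 × 10503/277 = 0.249 A.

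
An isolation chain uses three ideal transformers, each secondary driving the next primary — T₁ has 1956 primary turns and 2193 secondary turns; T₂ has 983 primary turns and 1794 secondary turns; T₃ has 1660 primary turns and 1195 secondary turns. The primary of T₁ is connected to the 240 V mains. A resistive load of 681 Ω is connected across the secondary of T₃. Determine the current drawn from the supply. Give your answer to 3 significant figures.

I_supply ≈ 0.765 A

After T₁: V = 240.00 × 2193/1956 = 269.08 V.
After T₂: V = 269.08 × 1794/983 = 491.08 V.
After T₃: V = 491.08 × 1195/1660 = 353.52 V.
I_load = 353.52/681 = 0.51911 A, so P_out = 353.52 × 0.51911 = 183.52 W.
All ideal ⇒ P_in = P_out, so I_supply = 183.52/240 = 0.765 A.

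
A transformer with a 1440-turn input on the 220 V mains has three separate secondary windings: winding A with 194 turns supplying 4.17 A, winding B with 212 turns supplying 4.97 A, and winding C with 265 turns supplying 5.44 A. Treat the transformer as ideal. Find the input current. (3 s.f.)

I_in ≈ 2.29 A

V_A = 220 × 194/1440 = 29.639 V; V_B = 220 × 212/1440 = 32.389 V; V_C = 220 × 265/1440 = 40.486 V.
P_out = V_A I_A + V_B I_B + V_C I_C = 29.639×4.17 + 32.389×4.97 + 40.486×5.44 = 123.59 + 160.97 + 220.24 = 504.81 W.
Ideal ⇒ P_in = P_out, so I_in = P_out/V_in = 504.81/220 = 2.29 A.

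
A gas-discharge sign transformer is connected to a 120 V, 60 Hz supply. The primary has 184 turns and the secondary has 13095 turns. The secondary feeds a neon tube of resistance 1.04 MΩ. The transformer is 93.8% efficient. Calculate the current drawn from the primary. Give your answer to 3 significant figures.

I_p ≈ 0.623 A

V_s = 120 × 13095/184 = 8540.2 V.
I_s = V_s/R = 8540.2/(1.04×10^6) = 0.0082117 A.
P_out = V_s I_s = 8540.2 × 0.0082117 = 70.130 W.
P_in = P_out/η = 70.130/0.938 = 74.766 W.
I_p = P_in/V_p = 74.766/120 = 0.623 A.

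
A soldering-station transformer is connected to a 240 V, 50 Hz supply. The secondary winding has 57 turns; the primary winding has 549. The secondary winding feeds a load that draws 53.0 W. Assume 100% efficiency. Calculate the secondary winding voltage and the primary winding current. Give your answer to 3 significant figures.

V_s = V_p × N_s/N_p = 240 × 57/549 = 24.918 V.
I_s = P/V_s = 53.0/24.918 = 2.1270 A.
I_p = I_s × N_s/N_p = 2.1270 × 57/549 = 0.221 A.

V_s ≈ 24.9 V, I_p ≈ 0.221 A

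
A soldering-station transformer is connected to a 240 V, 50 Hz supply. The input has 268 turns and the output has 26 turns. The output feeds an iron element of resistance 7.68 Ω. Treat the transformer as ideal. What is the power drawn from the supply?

V_out = V_in × N_out/N_in = 240 × 26/268 = 23.284 V.
I_out = V_out/R = 23.284/7.68 = 3.0317 A.
I_in = I_out × N_out/N_in = 3.0317 × 26/268 = 0.29412 A.
P = V_in I_in = 240 × 0.29412 = 70.6 W.

P ≈ 70.6 W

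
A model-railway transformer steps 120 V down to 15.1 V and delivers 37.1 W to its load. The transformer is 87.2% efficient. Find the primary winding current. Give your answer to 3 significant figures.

I_p ≈ 0.355 A

P_in = P_out/η = 37.1/0.872 = 42.546 W.
I_p = P_in/V_p = 42.546/120 = 0.355 A.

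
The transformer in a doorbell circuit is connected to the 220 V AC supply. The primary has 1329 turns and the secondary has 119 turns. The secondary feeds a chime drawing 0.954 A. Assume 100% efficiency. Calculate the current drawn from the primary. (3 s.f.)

For an ideal transformer I_p N_p = I_s N_s, so I_p = 0.954 × 119/1329 = 0.0854 A.

I_p ≈ 0.0854 A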